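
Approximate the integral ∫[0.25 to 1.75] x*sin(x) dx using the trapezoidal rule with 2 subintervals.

f(x) = x*sin(x)
a = 0.25, b = 1.75, n = 2
h = (b - a)/n = 0.750000

Trapezoidal rule: (h/2)[f(x₀) + 2f(x₁) + 2f(x₂) + ... + f(xₙ)]

x_0 = 0.2500, f(x_0) = 0.061851, coefficient = 1
x_1 = 1.0000, f(x_1) = 0.841471, coefficient = 2
x_2 = 1.7500, f(x_2) = 1.721975, coefficient = 1

I ≈ (0.750000/2) × 3.466768 = 1.300038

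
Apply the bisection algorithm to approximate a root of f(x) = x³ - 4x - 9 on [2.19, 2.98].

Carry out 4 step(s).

f(x) = x³ - 4x - 9
Initial interval: [2.19, 2.98]

Iteration 1:
  c_1 = (2.190000 + 2.980000)/2 = 2.585000
  f(c_1) = f(2.585000) = -2.066448
  f(a) × f(c) ≥ 0, new interval: [2.585000, 2.980000]
Iteration 2:
  c_2 = (2.585000 + 2.980000)/2 = 2.782500
  f(c_2) = f(2.782500) = 1.412967
  f(a) × f(c) < 0, new interval: [2.585000, 2.782500]
Iteration 3:
  c_3 = (2.585000 + 2.782500)/2 = 2.683750
  f(c_3) = f(2.683750) = -0.405253
  f(a) × f(c) ≥ 0, new interval: [2.683750, 2.782500]
Iteration 4:
  c_4 = (2.683750 + 2.782500)/2 = 2.733125
  f(c_4) = f(2.733125) = 0.483868
  f(a) × f(c) < 0, new interval: [2.683750, 2.733125]

After 4 iteration(s), the approximation is c_4 = 2.733125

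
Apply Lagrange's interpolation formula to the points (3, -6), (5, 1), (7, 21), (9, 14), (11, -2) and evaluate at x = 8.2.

Lagrange interpolation formula:
P(x) = Σ yᵢ × Lᵢ(x)
where Lᵢ(x) = Π_{j≠i} (x - xⱼ)/(xᵢ - xⱼ)

L_0(8.2) = (8.2 - 5)/(3 - 5) × (8.2 - 7)/(3 - 7) × (8.2 - 9)/(3 - 9) × (8.2 - 11)/(3 - 11) = 0.022400
L_1(8.2) = (8.2 - 3)/(5 - 3) × (8.2 - 7)/(5 - 7) × (8.2 - 9)/(5 - 9) × (8.2 - 11)/(5 - 11) = -0.145600
L_2(8.2) = (8.2 - 3)/(7 - 3) × (8.2 - 5)/(7 - 5) × (8.2 - 9)/(7 - 9) × (8.2 - 11)/(7 - 11) = 0.582400
L_3(8.2) = (8.2 - 3)/(9 - 3) × (8.2 - 5)/(9 - 5) × (8.2 - 7)/(9 - 7) × (8.2 - 11)/(9 - 11) = 0.582400
L_4(8.2) = (8.2 - 3)/(11 - 3) × (8.2 - 5)/(11 - 5) × (8.2 - 7)/(11 - 7) × (8.2 - 9)/(11 - 9) = -0.041600

P(8.2) = (-6)×L_0(8.2) + 1×L_1(8.2) + 21×L_2(8.2) + 14×L_3(8.2) + (-2)×L_4(8.2)
P(8.2) = 20.187200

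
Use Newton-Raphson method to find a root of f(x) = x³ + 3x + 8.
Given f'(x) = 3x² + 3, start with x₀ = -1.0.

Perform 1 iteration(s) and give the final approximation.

f(x) = x³ + 3x + 8
f'(x) = 3x² + 3
x₀ = -1.0

Newton-Raphson formula: x_{n+1} = x_n - f(x_n)/f'(x_n)

Iteration 1:
  f(-1.000000) = 4.000000
  f'(-1.000000) = 6.000000
  x_1 = -1.000000 - 4.000000/6.000000 = -1.666667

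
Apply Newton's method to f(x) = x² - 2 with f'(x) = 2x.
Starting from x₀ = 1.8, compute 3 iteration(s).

f(x) = x² - 2
f'(x) = 2x
x₀ = 1.8

Newton-Raphson formula: x_{n+1} = x_n - f(x_n)/f'(x_n)

Iteration 1:
  f(1.800000) = 1.240000
  f'(1.800000) = 3.600000
  x_1 = 1.800000 - 1.240000/3.600000 = 1.455556
Iteration 2:
  f(1.455556) = 0.118642
  f'(1.455556) = 2.911111
  x_2 = 1.455556 - 0.118642/2.911111 = 1.414801
Iteration 3:
  f(1.414801) = 0.001661
  f'(1.414801) = 2.829601
  x_3 = 1.414801 - 0.001661/2.829601 = 1.414214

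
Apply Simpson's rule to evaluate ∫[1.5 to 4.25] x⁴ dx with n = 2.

f(x) = x⁴
a = 1.5, b = 4.25, n = 2
h = (b - a)/n = 1.375000

Simpson's rule: (h/3)[f(x₀) + 4f(x₁) + 2f(x₂) + ... + f(xₙ)]

x_0 = 1.5000, f(x_0) = 5.062500, coefficient = 1
x_1 = 2.8750, f(x_1) = 68.320557, coefficient = 4
x_2 = 4.2500, f(x_2) = 326.253906, coefficient = 1

I ≈ (1.375000/3) × 604.598633 = 277.107707
Exact value: 275.797070
Error: 1.310636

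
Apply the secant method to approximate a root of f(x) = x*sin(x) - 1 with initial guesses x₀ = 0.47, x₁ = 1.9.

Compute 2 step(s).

f(x) = x*sin(x) - 1
x₀ = 0.47, x₁ = 1.9

Secant formula: x_{n+1} = x_n - f(x_n)(x_n - x_{n-1})/(f(x_n) - f(x_{n-1}))

Iteration 1:
  f(0.470000) = -0.787143
  f(1.900000) = 0.797970
  x_2 = 1.900000 - 0.797970×(1.900000 - 0.470000)/(0.797970 - (-0.787143))
       = 1.180116
Iteration 2:
  f(1.900000) = 0.797970
  f(1.180116) = 0.091195
  x_3 = 1.180116 - 0.091195×(1.180116 - 1.900000)/(0.091195 - 0.797970)
       = 1.087230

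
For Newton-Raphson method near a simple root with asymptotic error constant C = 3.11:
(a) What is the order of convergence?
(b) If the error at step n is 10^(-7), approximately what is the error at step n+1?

(a) Newton-Raphson has quadratic (order 2) convergence near simple roots.
    This means |e_{n+1}| ≈ C|e_n|².

(b) With |e_n| = 10^(-7) and C = 3.11:
    |e_{n+1}| ≈ 3.11 × (10^(-7))² = 3.11 × 10^(-14)

(a) 2 (quadratic); (b) |e_{n+1}| ≈ 3.110e-14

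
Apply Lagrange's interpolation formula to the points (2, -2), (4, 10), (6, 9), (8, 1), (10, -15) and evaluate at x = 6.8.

Lagrange interpolation formula:
P(x) = Σ yᵢ × Lᵢ(x)
where Lᵢ(x) = Π_{j≠i} (x - xⱼ)/(xᵢ - xⱼ)

L_0(6.8) = (6.8 - 4)/(2 - 4) × (6.8 - 6)/(2 - 6) × (6.8 - 8)/(2 - 8) × (6.8 - 10)/(2 - 10) = 0.022400
L_1(6.8) = (6.8 - 2)/(4 - 2) × (6.8 - 6)/(4 - 6) × (6.8 - 8)/(4 - 8) × (6.8 - 10)/(4 - 10) = -0.153600
L_2(6.8) = (6.8 - 2)/(6 - 2) × (6.8 - 4)/(6 - 4) × (6.8 - 8)/(6 - 8) × (6.8 - 10)/(6 - 10) = 0.806400
L_3(6.8) = (6.8 - 2)/(8 - 2) × (6.8 - 4)/(8 - 4) × (6.8 - 6)/(8 - 6) × (6.8 - 10)/(8 - 10) = 0.358400
L_4(6.8) = (6.8 - 2)/(10 - 2) × (6.8 - 4)/(10 - 4) × (6.8 - 6)/(10 - 6) × (6.8 - 8)/(10 - 8) = -0.033600

P(6.8) = (-2)×L_0(6.8) + 10×L_1(6.8) + 9×L_2(6.8) + 1×L_3(6.8) + (-15)×L_4(6.8)
P(6.8) = 6.539200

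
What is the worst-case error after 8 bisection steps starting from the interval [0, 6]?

Bisection error bound: |error| ≤ (b-a)/2^n
|error| ≤ (6 - 0)/2^8 = 6/2^8
|error| ≤ 0.0234375000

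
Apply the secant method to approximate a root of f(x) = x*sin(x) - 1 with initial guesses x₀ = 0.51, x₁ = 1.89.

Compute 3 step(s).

f(x) = x*sin(x) - 1
x₀ = 0.51, x₁ = 1.89

Secant formula: x_{n+1} = x_n - f(x_n)(x_n - x_{n-1})/(f(x_n) - f(x_{n-1}))

Iteration 1:
  f(0.510000) = -0.751030
  f(1.890000) = 0.794528
  x_2 = 1.890000 - 0.794528×(1.890000 - 0.510000)/(0.794528 - (-0.751030))
       = 1.180581
Iteration 2:
  f(1.890000) = 0.794528
  f(1.180581) = 0.091833
  x_3 = 1.180581 - 0.091833×(1.180581 - 1.890000)/(0.091833 - 0.794528)
       = 1.087869
Iteration 3:
  f(1.180581) = 0.091833
  f(1.087869) = -0.036540
  x_4 = 1.087869 - (-0.036540)×(1.087869 - 1.180581)/(-0.036540 - 0.091833)
       = 1.114259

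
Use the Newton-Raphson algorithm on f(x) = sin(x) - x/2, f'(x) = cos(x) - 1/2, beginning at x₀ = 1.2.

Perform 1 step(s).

f(x) = sin(x) - x/2
f'(x) = cos(x) - 1/2
x₀ = 1.2

Newton-Raphson formula: x_{n+1} = x_n - f(x_n)/f'(x_n)

Iteration 1:
  f(1.200000) = 0.332039
  f'(1.200000) = -0.137642
  x_1 = 1.200000 - 0.332039/(-0.137642) = 3.612334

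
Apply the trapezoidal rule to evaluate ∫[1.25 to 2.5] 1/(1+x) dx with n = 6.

f(x) = 1/(1+x)
a = 1.25, b = 2.5, n = 6
h = (b - a)/n = 0.208333

Trapezoidal rule: (h/2)[f(x₀) + 2f(x₁) + 2f(x₂) + ... + f(xₙ)]

x_0 = 1.2500, f(x_0) = 0.444444, coefficient = 1
x_1 = 1.4583, f(x_1) = 0.406780, coefficient = 2
x_2 = 1.6667, f(x_2) = 0.375000, coefficient = 2
x_3 = 1.8750, f(x_3) = 0.347826, coefficient = 2
x_4 = 2.0833, f(x_4) = 0.324324, coefficient = 2
x_5 = 2.2917, f(x_5) = 0.303797, coefficient = 2
x_6 = 2.5000, f(x_6) = 0.285714, coefficient = 1

I ≈ (0.208333/2) × 4.245614 = 0.442251
Exact value: 0.441833
Error: 0.000419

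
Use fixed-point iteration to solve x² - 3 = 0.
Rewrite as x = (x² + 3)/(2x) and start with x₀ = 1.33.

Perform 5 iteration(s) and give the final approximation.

Equation: x² - 3 = 0
Fixed-point form: x = (x² + 3)/(2x)
x₀ = 1.33

x_1 = g(1.330000) = 1.792820
x_2 = g(1.792820) = 1.733081
x_3 = g(1.733081) = 1.732051
x_4 = g(1.732051) = 1.732051
x_5 = g(1.732051) = 1.732051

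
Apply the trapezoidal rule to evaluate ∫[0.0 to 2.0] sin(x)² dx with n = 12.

f(x) = sin(x)²
a = 0.0, b = 2.0, n = 12
h = (b - a)/n = 0.166667

Trapezoidal rule: (h/2)[f(x₀) + 2f(x₁) + 2f(x₂) + ... + f(xₙ)]

x_0 = 0.0000, f(x_0) = 0.000000, coefficient = 1
x_1 = 0.1667, f(x_1) = 0.027522, coefficient = 2
x_2 = 0.3333, f(x_2) = 0.107056, coefficient = 2
x_3 = 0.5000, f(x_3) = 0.229849, coefficient = 2
x_4 = 0.6667, f(x_4) = 0.382381, coefficient = 2
x_5 = 0.8333, f(x_5) = 0.547862, coefficient = 2
x_6 = 1.0000, f(x_6) = 0.708073, coefficient = 2
x_7 = 1.1667, f(x_7) = 0.845379, coefficient = 2
x_8 = 1.3333, f(x_8) = 0.944663, coefficient = 2
x_9 = 1.5000, f(x_9) = 0.994996, coefficient = 2
x_10 = 1.6667, f(x_10) = 0.990837, coefficient = 2
x_11 = 1.8333, f(x_11) = 0.932643, coefficient = 2
x_12 = 2.0000, f(x_12) = 0.826822, coefficient = 1

I ≈ (0.166667/2) × 14.249346 = 1.187446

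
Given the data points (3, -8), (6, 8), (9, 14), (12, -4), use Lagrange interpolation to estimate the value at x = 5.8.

Lagrange interpolation formula:
P(x) = Σ yᵢ × Lᵢ(x)
where Lᵢ(x) = Π_{j≠i} (x - xⱼ)/(xᵢ - xⱼ)

L_0(5.8) = (5.8 - 6)/(3 - 6) × (5.8 - 9)/(3 - 9) × (5.8 - 12)/(3 - 12) = 0.024494
L_1(5.8) = (5.8 - 3)/(6 - 3) × (5.8 - 9)/(6 - 9) × (5.8 - 12)/(6 - 12) = 1.028741
L_2(5.8) = (5.8 - 3)/(9 - 3) × (5.8 - 6)/(9 - 6) × (5.8 - 12)/(9 - 12) = -0.064296
L_3(5.8) = (5.8 - 3)/(12 - 3) × (5.8 - 6)/(12 - 6) × (5.8 - 9)/(12 - 9) = 0.011062

P(5.8) = (-8)×L_0(5.8) + 8×L_1(5.8) + 14×L_2(5.8) + (-4)×L_3(5.8)
P(5.8) = 7.089580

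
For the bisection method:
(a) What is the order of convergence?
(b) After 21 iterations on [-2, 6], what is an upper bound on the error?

(a) Bisection has linear (order 1) convergence; the error is halved each step.

(b) Error bound = (b-a)/2^n = (6 - (-2))/2^{21}
    = 8/2^{21}

(a) 1 (linear); (b) error ≤ 3.81e-06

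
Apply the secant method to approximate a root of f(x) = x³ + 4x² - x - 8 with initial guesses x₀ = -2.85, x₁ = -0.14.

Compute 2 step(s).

f(x) = x³ + 4x² - x - 8
x₀ = -2.85, x₁ = -0.14

Secant formula: x_{n+1} = x_n - f(x_n)(x_n - x_{n-1})/(f(x_n) - f(x_{n-1}))

Iteration 1:
  f(-2.850000) = 4.190875
  f(-0.140000) = -7.784344
  x_2 = -0.140000 - (-7.784344)×(-0.140000 - (-2.850000))/(-7.784344 - 4.190875)
       = -1.901602
Iteration 2:
  f(-0.140000) = -7.784344
  f(-1.901602) = 1.489599
  x_3 = -1.901602 - 1.489599×(-1.901602 - (-0.140000))/(1.489599 - (-7.784344))
       = -1.618650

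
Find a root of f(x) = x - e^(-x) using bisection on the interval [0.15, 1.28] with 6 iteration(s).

f(x) = x - e^(-x)
Initial interval: [0.15, 1.28]

Iteration 1:
  c_1 = (0.150000 + 1.280000)/2 = 0.715000
  f(c_1) = f(0.715000) = 0.225808
  f(a) × f(c) < 0, new interval: [0.150000, 0.715000]
Iteration 2:
  c_2 = (0.150000 + 0.715000)/2 = 0.432500
  f(c_2) = f(0.432500) = -0.216385
  f(a) × f(c) ≥ 0, new interval: [0.432500, 0.715000]
Iteration 3:
  c_3 = (0.432500 + 0.715000)/2 = 0.573750
  f(c_3) = f(0.573750) = 0.010341
  f(a) × f(c) < 0, new interval: [0.432500, 0.573750]
Iteration 4:
  c_4 = (0.432500 + 0.573750)/2 = 0.503125
  f(c_4) = f(0.503125) = -0.101513
  f(a) × f(c) ≥ 0, new interval: [0.503125, 0.573750]
Iteration 5:
  c_5 = (0.503125 + 0.573750)/2 = 0.538438
  f(c_5) = f(0.538438) = -0.045222
  f(a) × f(c) ≥ 0, new interval: [0.538438, 0.573750]
Iteration 6:
  c_6 = (0.538438 + 0.573750)/2 = 0.556094
  f(c_6) = f(0.556094) = -0.017351
  f(a) × f(c) ≥ 0, new interval: [0.556094, 0.573750]

After 6 iteration(s), the approximation is c_6 = 0.556094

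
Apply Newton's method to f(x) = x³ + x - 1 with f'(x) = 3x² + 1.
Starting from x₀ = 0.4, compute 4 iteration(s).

f(x) = x³ + x - 1
f'(x) = 3x² + 1
x₀ = 0.4

Newton-Raphson formula: x_{n+1} = x_n - f(x_n)/f'(x_n)

Iteration 1:
  f(0.400000) = -0.536000
  f'(0.400000) = 1.480000
  x_1 = 0.400000 - (-0.536000)/1.480000 = 0.762162
Iteration 2:
  f(0.762162) = 0.204895
  f'(0.762162) = 2.742673
  x_2 = 0.762162 - 0.204895/2.742673 = 0.687456
Iteration 3:
  f(0.687456) = 0.012344
  f'(0.687456) = 2.417786
  x_3 = 0.687456 - 0.012344/2.417786 = 0.682350
Iteration 4:
  f(0.682350) = 0.000054
  f'(0.682350) = 2.396805
  x_4 = 0.682350 - 0.000054/2.396805 = 0.682328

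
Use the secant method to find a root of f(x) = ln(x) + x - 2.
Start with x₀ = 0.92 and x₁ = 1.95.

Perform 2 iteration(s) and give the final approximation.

f(x) = ln(x) + x - 2
x₀ = 0.92, x₁ = 1.95

Secant formula: x_{n+1} = x_n - f(x_n)(x_n - x_{n-1})/(f(x_n) - f(x_{n-1}))

Iteration 1:
  f(0.920000) = -1.163382
  f(1.950000) = 0.617829
  x_2 = 1.950000 - 0.617829×(1.950000 - 0.920000)/(0.617829 - (-1.163382))
       = 1.592735
Iteration 2:
  f(1.950000) = 0.617829
  f(1.592735) = 0.058188
  x_3 = 1.592735 - 0.058188×(1.592735 - 1.950000)/(0.058188 - 0.617829)
       = 1.555589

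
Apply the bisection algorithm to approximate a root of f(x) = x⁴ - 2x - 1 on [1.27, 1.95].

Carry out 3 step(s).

f(x) = x⁴ - 2x - 1
Initial interval: [1.27, 1.95]

Iteration 1:
  c_1 = (1.270000 + 1.950000)/2 = 1.610000
  f(c_1) = f(1.610000) = 2.498982
  f(a) × f(c) < 0, new interval: [1.270000, 1.610000]
Iteration 2:
  c_2 = (1.270000 + 1.610000)/2 = 1.440000
  f(c_2) = f(1.440000) = 0.419817
  f(a) × f(c) < 0, new interval: [1.270000, 1.440000]
Iteration 3:
  c_3 = (1.270000 + 1.440000)/2 = 1.355000
  f(c_3) = f(1.355000) = -0.339012
  f(a) × f(c) ≥ 0, new interval: [1.355000, 1.440000]

After 3 iteration(s), the approximation is c_3 = 1.355000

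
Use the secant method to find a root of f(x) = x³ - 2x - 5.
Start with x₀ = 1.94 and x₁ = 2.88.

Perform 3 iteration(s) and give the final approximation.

f(x) = x³ - 2x - 5
x₀ = 1.94, x₁ = 2.88

Secant formula: x_{n+1} = x_n - f(x_n)(x_n - x_{n-1})/(f(x_n) - f(x_{n-1}))

Iteration 1:
  f(1.940000) = -1.578616
  f(2.880000) = 13.127872
  x_2 = 2.880000 - 13.127872×(2.880000 - 1.940000)/(13.127872 - (-1.578616))
       = 2.040901
Iteration 2:
  f(2.880000) = 13.127872
  f(2.040901) = -0.580884
  x_3 = 2.040901 - (-0.580884)×(2.040901 - 2.880000)/(-0.580884 - 13.127872)
       = 2.076456
Iteration 3:
  f(2.040901) = -0.580884
  f(2.076456) = -0.199916
  x_4 = 2.076456 - (-0.199916)×(2.076456 - 2.040901)/(-0.199916 - (-0.580884))
       = 2.095114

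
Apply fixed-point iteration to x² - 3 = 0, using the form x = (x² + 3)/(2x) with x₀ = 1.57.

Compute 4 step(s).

Equation: x² - 3 = 0
Fixed-point form: x = (x² + 3)/(2x)
x₀ = 1.57

x_1 = g(1.570000) = 1.740414
x_2 = g(1.740414) = 1.732071
x_3 = g(1.732071) = 1.732051
x_4 = g(1.732051) = 1.732051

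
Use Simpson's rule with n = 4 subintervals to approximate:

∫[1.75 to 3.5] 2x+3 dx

f(x) = 2x+3
a = 1.75, b = 3.5, n = 4
h = (b - a)/n = 0.437500

Simpson's rule: (h/3)[f(x₀) + 4f(x₁) + 2f(x₂) + ... + f(xₙ)]

x_0 = 1.7500, f(x_0) = 6.500000, coefficient = 1
x_1 = 2.1875, f(x_1) = 7.375000, coefficient = 4
x_2 = 2.6250, f(x_2) = 8.250000, coefficient = 2
x_3 = 3.0625, f(x_3) = 9.125000, coefficient = 4
x_4 = 3.5000, f(x_4) = 10.000000, coefficient = 1

I ≈ (0.437500/3) × 99.000000 = 14.437500
Exact value: 14.437500
Error: 0.000000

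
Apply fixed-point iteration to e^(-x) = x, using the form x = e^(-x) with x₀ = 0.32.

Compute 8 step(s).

Equation: e^(-x) = x
Fixed-point form: x = e^(-x)
x₀ = 0.32

x_1 = g(0.320000) = 0.726149
x_2 = g(0.726149) = 0.483768
x_3 = g(0.483768) = 0.616456
x_4 = g(0.616456) = 0.539854
x_5 = g(0.539854) = 0.582833
x_6 = g(0.582833) = 0.558314
x_7 = g(0.558314) = 0.572173
x_8 = g(0.572173) = 0.564298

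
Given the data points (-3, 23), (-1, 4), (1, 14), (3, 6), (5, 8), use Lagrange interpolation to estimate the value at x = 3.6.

Lagrange interpolation formula:
P(x) = Σ yᵢ × Lᵢ(x)
where Lᵢ(x) = Π_{j≠i} (x - xⱼ)/(xᵢ - xⱼ)

L_0(3.6) = (3.6 - (-1))/(-3 - (-1)) × (3.6 - 1)/(-3 - 1) × (3.6 - 3)/(-3 - 3) × (3.6 - 5)/(-3 - 5) = -0.026163
L_1(3.6) = (3.6 - (-3))/(-1 - (-3)) × (3.6 - 1)/(-1 - 1) × (3.6 - 3)/(-1 - 3) × (3.6 - 5)/(-1 - 5) = 0.150150
L_2(3.6) = (3.6 - (-3))/(1 - (-3)) × (3.6 - (-1))/(1 - (-1)) × (3.6 - 3)/(1 - 3) × (3.6 - 5)/(1 - 5) = -0.398475
L_3(3.6) = (3.6 - (-3))/(3 - (-3)) × (3.6 - (-1))/(3 - (-1)) × (3.6 - 1)/(3 - 1) × (3.6 - 5)/(3 - 5) = 1.151150
L_4(3.6) = (3.6 - (-3))/(5 - (-3)) × (3.6 - (-1))/(5 - (-1)) × (3.6 - 1)/(5 - 1) × (3.6 - 3)/(5 - 3) = 0.123338

P(3.6) = 23×L_0(3.6) + 4×L_1(3.6) + 14×L_2(3.6) + 6×L_3(3.6) + 8×L_4(3.6)
P(3.6) = 2.313812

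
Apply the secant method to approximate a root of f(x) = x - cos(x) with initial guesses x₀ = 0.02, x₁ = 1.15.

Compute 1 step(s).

f(x) = x - cos(x)
x₀ = 0.02, x₁ = 1.15

Secant formula: x_{n+1} = x_n - f(x_n)(x_n - x_{n-1})/(f(x_n) - f(x_{n-1}))

Iteration 1:
  f(0.020000) = -0.979800
  f(1.150000) = 0.741513
  x_2 = 1.150000 - 0.741513×(1.150000 - 0.020000)/(0.741513 - (-0.979800))
       = 0.663215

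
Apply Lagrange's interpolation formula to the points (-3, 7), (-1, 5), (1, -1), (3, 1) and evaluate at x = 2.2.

Lagrange interpolation formula:
P(x) = Σ yᵢ × Lᵢ(x)
where Lᵢ(x) = Π_{j≠i} (x - xⱼ)/(xᵢ - xⱼ)

L_0(2.2) = (2.2 - (-1))/(-3 - (-1)) × (2.2 - 1)/(-3 - 1) × (2.2 - 3)/(-3 - 3) = 0.064000
L_1(2.2) = (2.2 - (-3))/(-1 - (-3)) × (2.2 - 1)/(-1 - 1) × (2.2 - 3)/(-1 - 3) = -0.312000
L_2(2.2) = (2.2 - (-3))/(1 - (-3)) × (2.2 - (-1))/(1 - (-1)) × (2.2 - 3)/(1 - 3) = 0.832000
L_3(2.2) = (2.2 - (-3))/(3 - (-3)) × (2.2 - (-1))/(3 - (-1)) × (2.2 - 1)/(3 - 1) = 0.416000

P(2.2) = 7×L_0(2.2) + 5×L_1(2.2) + (-1)×L_2(2.2) + 1×L_3(2.2)
P(2.2) = -1.528000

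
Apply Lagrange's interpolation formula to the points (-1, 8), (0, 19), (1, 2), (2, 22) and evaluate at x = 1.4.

Lagrange interpolation formula:
P(x) = Σ yᵢ × Lᵢ(x)
where Lᵢ(x) = Π_{j≠i} (x - xⱼ)/(xᵢ - xⱼ)

L_0(1.4) = (1.4 - 0)/(-1 - 0) × (1.4 - 1)/(-1 - 1) × (1.4 - 2)/(-1 - 2) = 0.056000
L_1(1.4) = (1.4 - (-1))/(0 - (-1)) × (1.4 - 1)/(0 - 1) × (1.4 - 2)/(0 - 2) = -0.288000
L_2(1.4) = (1.4 - (-1))/(1 - (-1)) × (1.4 - 0)/(1 - 0) × (1.4 - 2)/(1 - 2) = 1.008000
L_3(1.4) = (1.4 - (-1))/(2 - (-1)) × (1.4 - 0)/(2 - 0) × (1.4 - 1)/(2 - 1) = 0.224000

P(1.4) = 8×L_0(1.4) + 19×L_1(1.4) + 2×L_2(1.4) + 22×L_3(1.4)
P(1.4) = 1.920000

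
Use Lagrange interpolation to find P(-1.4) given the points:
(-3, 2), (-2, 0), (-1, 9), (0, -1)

Lagrange interpolation formula:
P(x) = Σ yᵢ × Lᵢ(x)
where Lᵢ(x) = Π_{j≠i} (x - xⱼ)/(xᵢ - xⱼ)

L_0(-1.4) = (-1.4 - (-2))/(-3 - (-2)) × (-1.4 - (-1))/(-3 - (-1)) × (-1.4 - 0)/(-3 - 0) = -0.056000
L_1(-1.4) = (-1.4 - (-3))/(-2 - (-3)) × (-1.4 - (-1))/(-2 - (-1)) × (-1.4 - 0)/(-2 - 0) = 0.448000
L_2(-1.4) = (-1.4 - (-3))/(-1 - (-3)) × (-1.4 - (-2))/(-1 - (-2)) × (-1.4 - 0)/(-1 - 0) = 0.672000
L_3(-1.4) = (-1.4 - (-3))/(0 - (-3)) × (-1.4 - (-2))/(0 - (-2)) × (-1.4 - (-1))/(0 - (-1)) = -0.064000

P(-1.4) = 2×L_0(-1.4) + 0×L_1(-1.4) + 9×L_2(-1.4) + (-1)×L_3(-1.4)
P(-1.4) = 6.000000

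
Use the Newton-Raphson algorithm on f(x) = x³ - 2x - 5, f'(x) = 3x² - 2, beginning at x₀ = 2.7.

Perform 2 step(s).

f(x) = x³ - 2x - 5
f'(x) = 3x² - 2
x₀ = 2.7

Newton-Raphson formula: x_{n+1} = x_n - f(x_n)/f'(x_n)

Iteration 1:
  f(2.700000) = 9.283000
  f'(2.700000) = 19.870000
  x_1 = 2.700000 - 9.283000/19.870000 = 2.232813
Iteration 2:
  f(2.232813) = 1.665964
  f'(2.232813) = 12.956366
  x_2 = 2.232813 - 1.665964/12.956366 = 2.104231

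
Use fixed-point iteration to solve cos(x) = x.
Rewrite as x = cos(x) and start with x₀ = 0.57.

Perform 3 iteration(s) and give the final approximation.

Equation: cos(x) = x
Fixed-point form: x = cos(x)
x₀ = 0.57

x_1 = g(0.570000) = 0.841901
x_2 = g(0.841901) = 0.666046
x_3 = g(0.666046) = 0.786271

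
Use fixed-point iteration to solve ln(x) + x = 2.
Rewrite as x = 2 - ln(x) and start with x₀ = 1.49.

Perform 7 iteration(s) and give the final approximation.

Equation: ln(x) + x = 2
Fixed-point form: x = 2 - ln(x)
x₀ = 1.49

x_1 = g(1.490000) = 1.601224
x_2 = g(1.601224) = 1.529232
x_3 = g(1.529232) = 1.575235
x_4 = g(1.575235) = 1.545596
x_5 = g(1.545596) = 1.564591
x_6 = g(1.564591) = 1.552376
x_7 = g(1.552376) = 1.560213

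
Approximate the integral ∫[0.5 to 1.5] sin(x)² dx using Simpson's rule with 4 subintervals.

f(x) = sin(x)²
a = 0.5, b = 1.5, n = 4
h = (b - a)/n = 0.250000

Simpson's rule: (h/3)[f(x₀) + 4f(x₁) + 2f(x₂) + ... + f(xₙ)]

x_0 = 0.5000, f(x_0) = 0.229849, coefficient = 1
x_1 = 0.7500, f(x_1) = 0.464631, coefficient = 4
x_2 = 1.0000, f(x_2) = 0.708073, coefficient = 2
x_3 = 1.2500, f(x_3) = 0.900572, coefficient = 4
x_4 = 1.5000, f(x_4) = 0.994996, coefficient = 1

I ≈ (0.250000/3) × 8.101805 = 0.675150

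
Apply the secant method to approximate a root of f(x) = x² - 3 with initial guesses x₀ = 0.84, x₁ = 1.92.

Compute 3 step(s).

f(x) = x² - 3
x₀ = 0.84, x₁ = 1.92

Secant formula: x_{n+1} = x_n - f(x_n)(x_n - x_{n-1})/(f(x_n) - f(x_{n-1}))

Iteration 1:
  f(0.840000) = -2.294400
  f(1.920000) = 0.686400
  x_2 = 1.920000 - 0.686400×(1.920000 - 0.840000)/(0.686400 - (-2.294400))
       = 1.671304
Iteration 2:
  f(1.920000) = 0.686400
  f(1.671304) = -0.206742
  x_3 = 1.671304 - (-0.206742)×(1.671304 - 1.920000)/(-0.206742 - 0.686400)
       = 1.728872
Iteration 3:
  f(1.671304) = -0.206742
  f(1.728872) = -0.011003
  x_4 = 1.728872 - (-0.011003)×(1.728872 - 1.671304)/(-0.011003 - (-0.206742))
       = 1.732108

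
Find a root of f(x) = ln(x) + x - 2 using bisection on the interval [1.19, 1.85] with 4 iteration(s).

f(x) = ln(x) + x - 2
Initial interval: [1.19, 1.85]

Iteration 1:
  c_1 = (1.190000 + 1.850000)/2 = 1.520000
  f(c_1) = f(1.520000) = -0.061290
  f(a) × f(c) ≥ 0, new interval: [1.520000, 1.850000]
Iteration 2:
  c_2 = (1.520000 + 1.850000)/2 = 1.685000
  f(c_2) = f(1.685000) = 0.206766
  f(a) × f(c) < 0, new interval: [1.520000, 1.685000]
Iteration 3:
  c_3 = (1.520000 + 1.685000)/2 = 1.602500
  f(c_3) = f(1.602500) = 0.074065
  f(a) × f(c) < 0, new interval: [1.520000, 1.602500]
Iteration 4:
  c_4 = (1.520000 + 1.602500)/2 = 1.561250
  f(c_4) = f(1.561250) = 0.006737
  f(a) × f(c) < 0, new interval: [1.520000, 1.561250]

After 4 iteration(s), the approximation is c_4 = 1.561250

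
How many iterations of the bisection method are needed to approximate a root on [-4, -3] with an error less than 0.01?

We need (b-a)/2^n ≤ 0.01
(-3 - (-4))/2^n ≤ 0.01
1/2^n ≤ 0.01
2^n ≥ 100
n ≥ log₂(100) = 6.64
n ≥ 7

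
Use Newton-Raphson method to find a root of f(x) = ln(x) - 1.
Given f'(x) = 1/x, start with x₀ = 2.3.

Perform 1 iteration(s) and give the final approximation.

f(x) = ln(x) - 1
f'(x) = 1/x
x₀ = 2.3

Newton-Raphson formula: x_{n+1} = x_n - f(x_n)/f'(x_n)

Iteration 1:
  f(2.300000) = -0.167091
  f'(2.300000) = 0.434783
  x_1 = 2.300000 - (-0.167091)/0.434783 = 2.684309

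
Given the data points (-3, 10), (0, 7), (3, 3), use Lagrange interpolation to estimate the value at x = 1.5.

Lagrange interpolation formula:
P(x) = Σ yᵢ × Lᵢ(x)
where Lᵢ(x) = Π_{j≠i} (x - xⱼ)/(xᵢ - xⱼ)

L_0(1.5) = (1.5 - 0)/(-3 - 0) × (1.5 - 3)/(-3 - 3) = -0.125000
L_1(1.5) = (1.5 - (-3))/(0 - (-3)) × (1.5 - 3)/(0 - 3) = 0.750000
L_2(1.5) = (1.5 - (-3))/(3 - (-3)) × (1.5 - 0)/(3 - 0) = 0.375000

P(1.5) = 10×L_0(1.5) + 7×L_1(1.5) + 3×L_2(1.5)
P(1.5) = 5.125000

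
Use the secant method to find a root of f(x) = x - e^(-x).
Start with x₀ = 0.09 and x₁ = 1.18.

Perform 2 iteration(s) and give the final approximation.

f(x) = x - e^(-x)
x₀ = 0.09, x₁ = 1.18

Secant formula: x_{n+1} = x_n - f(x_n)(x_n - x_{n-1})/(f(x_n) - f(x_{n-1}))

Iteration 1:
  f(0.090000) = -0.823931
  f(1.180000) = 0.872721
  x_2 = 1.180000 - 0.872721×(1.180000 - 0.090000)/(0.872721 - (-0.823931))
       = 0.619328
Iteration 2:
  f(1.180000) = 0.872721
  f(0.619328) = 0.081021
  x_3 = 0.619328 - 0.081021×(0.619328 - 1.180000)/(0.081021 - 0.872721)
       = 0.561949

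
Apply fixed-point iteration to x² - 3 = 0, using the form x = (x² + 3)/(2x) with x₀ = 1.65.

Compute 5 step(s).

Equation: x² - 3 = 0
Fixed-point form: x = (x² + 3)/(2x)
x₀ = 1.65

x_1 = g(1.650000) = 1.734091
x_2 = g(1.734091) = 1.732052
x_3 = g(1.732052) = 1.732051
x_4 = g(1.732051) = 1.732051
x_5 = g(1.732051) = 1.732051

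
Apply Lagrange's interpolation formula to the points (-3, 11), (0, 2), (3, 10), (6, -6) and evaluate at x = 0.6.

Lagrange interpolation formula:
P(x) = Σ yᵢ × Lᵢ(x)
where Lᵢ(x) = Π_{j≠i} (x - xⱼ)/(xᵢ - xⱼ)

L_0(0.6) = (0.6 - 0)/(-3 - 0) × (0.6 - 3)/(-3 - 3) × (0.6 - 6)/(-3 - 6) = -0.048000
L_1(0.6) = (0.6 - (-3))/(0 - (-3)) × (0.6 - 3)/(0 - 3) × (0.6 - 6)/(0 - 6) = 0.864000
L_2(0.6) = (0.6 - (-3))/(3 - (-3)) × (0.6 - 0)/(3 - 0) × (0.6 - 6)/(3 - 6) = 0.216000
L_3(0.6) = (0.6 - (-3))/(6 - (-3)) × (0.6 - 0)/(6 - 0) × (0.6 - 3)/(6 - 3) = -0.032000

P(0.6) = 11×L_0(0.6) + 2×L_1(0.6) + 10×L_2(0.6) + (-6)×L_3(0.6)
P(0.6) = 3.552000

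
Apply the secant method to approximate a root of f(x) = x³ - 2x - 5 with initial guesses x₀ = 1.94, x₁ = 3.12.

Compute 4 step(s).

f(x) = x³ - 2x - 5
x₀ = 1.94, x₁ = 3.12

Secant formula: x_{n+1} = x_n - f(x_n)(x_n - x_{n-1})/(f(x_n) - f(x_{n-1}))

Iteration 1:
  f(1.940000) = -1.578616
  f(3.120000) = 19.131328
  x_2 = 3.120000 - 19.131328×(3.120000 - 1.940000)/(19.131328 - (-1.578616))
       = 2.029946
Iteration 2:
  f(3.120000) = 19.131328
  f(2.029946) = -0.695137
  x_3 = 2.029946 - (-0.695137)×(2.029946 - 3.120000)/(-0.695137 - 19.131328)
       = 2.068164
Iteration 3:
  f(2.029946) = -0.695137
  f(2.068164) = -0.290165
  x_4 = 2.068164 - (-0.290165)×(2.068164 - 2.029946)/(-0.290165 - (-0.695137))
       = 2.095548
Iteration 4:
  f(2.068164) = -0.290165
  f(2.095548) = 0.011127
  x_5 = 2.095548 - 0.011127×(2.095548 - 2.068164)/(0.011127 - (-0.290165))
       = 2.094537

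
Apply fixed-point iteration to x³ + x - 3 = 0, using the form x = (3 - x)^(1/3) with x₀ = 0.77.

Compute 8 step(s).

Equation: x³ + x - 3 = 0
Fixed-point form: x = (3 - x)^(1/3)
x₀ = 0.77

x_1 = g(0.770000) = 1.306477
x_2 = g(1.306477) = 1.191966
x_3 = g(1.191966) = 1.218248
x_4 = g(1.218248) = 1.212316
x_5 = g(1.212316) = 1.213660
x_6 = g(1.213660) = 1.213356
x_7 = g(1.213356) = 1.213424
x_8 = g(1.213424) = 1.213409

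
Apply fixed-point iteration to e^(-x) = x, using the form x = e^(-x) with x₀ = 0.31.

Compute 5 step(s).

Equation: e^(-x) = x
Fixed-point form: x = e^(-x)
x₀ = 0.31

x_1 = g(0.310000) = 0.733447
x_2 = g(0.733447) = 0.480251
x_3 = g(0.480251) = 0.618628
x_4 = g(0.618628) = 0.538683
x_5 = g(0.538683) = 0.583516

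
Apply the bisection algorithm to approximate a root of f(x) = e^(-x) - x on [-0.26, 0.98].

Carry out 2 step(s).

f(x) = e^(-x) - x
Initial interval: [-0.26, 0.98]

Iteration 1:
  c_1 = (-0.260000 + 0.980000)/2 = 0.360000
  f(c_1) = f(0.360000) = 0.337676
  f(a) × f(c) ≥ 0, new interval: [0.360000, 0.980000]
Iteration 2:
  c_2 = (0.360000 + 0.980000)/2 = 0.670000
  f(c_2) = f(0.670000) = -0.158291
  f(a) × f(c) < 0, new interval: [0.360000, 0.670000]

After 2 iteration(s), the approximation is c_2 = 0.670000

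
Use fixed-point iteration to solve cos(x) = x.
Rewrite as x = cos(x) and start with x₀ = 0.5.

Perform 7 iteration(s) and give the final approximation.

Equation: cos(x) = x
Fixed-point form: x = cos(x)
x₀ = 0.5

x_1 = g(0.500000) = 0.877583
x_2 = g(0.877583) = 0.639012
x_3 = g(0.639012) = 0.802685
x_4 = g(0.802685) = 0.694778
x_5 = g(0.694778) = 0.768196
x_6 = g(0.768196) = 0.719165
x_7 = g(0.719165) = 0.752356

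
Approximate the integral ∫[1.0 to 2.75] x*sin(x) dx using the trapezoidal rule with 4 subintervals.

f(x) = x*sin(x)
a = 1.0, b = 2.75, n = 4
h = (b - a)/n = 0.437500

Trapezoidal rule: (h/2)[f(x₀) + 2f(x₁) + 2f(x₂) + ... + f(xₙ)]

x_0 = 1.0000, f(x_0) = 0.841471, coefficient = 1
x_1 = 1.4375, f(x_1) = 1.424748, coefficient = 2
x_2 = 1.8750, f(x_2) = 1.788911, coefficient = 2
x_3 = 2.3125, f(x_3) = 1.705050, coefficient = 2
x_4 = 2.7500, f(x_4) = 1.049568, coefficient = 1

I ≈ (0.437500/2) × 11.728456 = 2.565600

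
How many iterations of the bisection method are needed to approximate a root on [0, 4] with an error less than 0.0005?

We need (b-a)/2^n ≤ 0.0005
(4 - 0)/2^n ≤ 0.0005
4/2^n ≤ 0.0005
2^n ≥ 8000
n ≥ log₂(8000) = 12.97
n ≥ 13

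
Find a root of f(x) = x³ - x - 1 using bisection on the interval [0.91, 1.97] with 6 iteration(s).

f(x) = x³ - x - 1
Initial interval: [0.91, 1.97]

Iteration 1:
  c_1 = (0.910000 + 1.970000)/2 = 1.440000
  f(c_1) = f(1.440000) = 0.545984
  f(a) × f(c) < 0, new interval: [0.910000, 1.440000]
Iteration 2:
  c_2 = (0.910000 + 1.440000)/2 = 1.175000
  f(c_2) = f(1.175000) = -0.552766
  f(a) × f(c) ≥ 0, new interval: [1.175000, 1.440000]
Iteration 3:
  c_3 = (1.175000 + 1.440000)/2 = 1.307500
  f(c_3) = f(1.307500) = -0.072255
  f(a) × f(c) ≥ 0, new interval: [1.307500, 1.440000]
Iteration 4:
  c_4 = (1.307500 + 1.440000)/2 = 1.373750
  f(c_4) = f(1.373750) = 0.218776
  f(a) × f(c) < 0, new interval: [1.307500, 1.373750]
Iteration 5:
  c_5 = (1.307500 + 1.373750)/2 = 1.340625
  f(c_5) = f(1.340625) = 0.068847
  f(a) × f(c) < 0, new interval: [1.307500, 1.340625]
Iteration 6:
  c_6 = (1.307500 + 1.340625)/2 = 1.324063
  f(c_6) = f(1.324063) = -0.002794
  f(a) × f(c) ≥ 0, new interval: [1.324063, 1.340625]

After 6 iteration(s), the approximation is c_6 = 1.324063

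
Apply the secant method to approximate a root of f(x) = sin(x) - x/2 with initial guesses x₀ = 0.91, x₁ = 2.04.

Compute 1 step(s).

f(x) = sin(x) - x/2
x₀ = 0.91, x₁ = 2.04

Secant formula: x_{n+1} = x_n - f(x_n)(x_n - x_{n-1})/(f(x_n) - f(x_{n-1}))

Iteration 1:
  f(0.910000) = 0.334504
  f(2.040000) = -0.128071
  x_2 = 2.040000 - (-0.128071)×(2.040000 - 0.910000)/(-0.128071 - 0.334504)
       = 1.727141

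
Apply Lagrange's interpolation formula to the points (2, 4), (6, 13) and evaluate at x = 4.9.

Lagrange interpolation formula:
P(x) = Σ yᵢ × Lᵢ(x)
where Lᵢ(x) = Π_{j≠i} (x - xⱼ)/(xᵢ - xⱼ)

L_0(4.9) = (4.9 - 6)/(2 - 6) = 0.275000
L_1(4.9) = (4.9 - 2)/(6 - 2) = 0.725000

P(4.9) = 4×L_0(4.9) + 13×L_1(4.9)
P(4.9) = 10.525000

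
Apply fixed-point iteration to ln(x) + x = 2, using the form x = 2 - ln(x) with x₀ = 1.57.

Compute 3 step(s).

Equation: ln(x) + x = 2
Fixed-point form: x = 2 - ln(x)
x₀ = 1.57

x_1 = g(1.570000) = 1.548924
x_2 = g(1.548924) = 1.562439
x_3 = g(1.562439) = 1.553752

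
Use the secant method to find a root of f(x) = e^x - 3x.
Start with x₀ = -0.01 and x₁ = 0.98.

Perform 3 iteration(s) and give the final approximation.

f(x) = e^x - 3x
x₀ = -0.01, x₁ = 0.98

Secant formula: x_{n+1} = x_n - f(x_n)(x_n - x_{n-1})/(f(x_n) - f(x_{n-1}))

Iteration 1:
  f(-0.010000) = 1.020050
  f(0.980000) = -0.275544
  x_2 = 0.980000 - (-0.275544)×(0.980000 - (-0.010000))/(-0.275544 - 1.020050)
       = 0.769449
Iteration 2:
  f(0.980000) = -0.275544
  f(0.769449) = -0.149771
  x_3 = 0.769449 - (-0.149771)×(0.769449 - 0.980000)/(-0.149771 - (-0.275544))
       = 0.518725
Iteration 3:
  f(0.769449) = -0.149771
  f(0.518725) = 0.123709
  x_4 = 0.518725 - 0.123709×(0.518725 - 0.769449)/(0.123709 - (-0.149771))
       = 0.632141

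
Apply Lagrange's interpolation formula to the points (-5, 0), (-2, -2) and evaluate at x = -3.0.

Lagrange interpolation formula:
P(x) = Σ yᵢ × Lᵢ(x)
where Lᵢ(x) = Π_{j≠i} (x - xⱼ)/(xᵢ - xⱼ)

L_0(-3.0) = (-3.0 - (-2))/(-5 - (-2)) = 0.333333
L_1(-3.0) = (-3.0 - (-5))/(-2 - (-5)) = 0.666667

P(-3.0) = 0×L_0(-3.0) + (-2)×L_1(-3.0)
P(-3.0) = -1.333333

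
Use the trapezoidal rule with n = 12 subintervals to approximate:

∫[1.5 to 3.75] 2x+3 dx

f(x) = 2x+3
a = 1.5, b = 3.75, n = 12
h = (b - a)/n = 0.187500

Trapezoidal rule: (h/2)[f(x₀) + 2f(x₁) + 2f(x₂) + ... + f(xₙ)]

x_0 = 1.5000, f(x_0) = 6.000000, coefficient = 1
x_1 = 1.6875, f(x_1) = 6.375000, coefficient = 2
x_2 = 1.8750, f(x_2) = 6.750000, coefficient = 2
x_3 = 2.0625, f(x_3) = 7.125000, coefficient = 2
x_4 = 2.2500, f(x_4) = 7.500000, coefficient = 2
x_5 = 2.4375, f(x_5) = 7.875000, coefficient = 2
x_6 = 2.6250, f(x_6) = 8.250000, coefficient = 2
x_7 = 2.8125, f(x_7) = 8.625000, coefficient = 2
x_8 = 3.0000, f(x_8) = 9.000000, coefficient = 2
x_9 = 3.1875, f(x_9) = 9.375000, coefficient = 2
x_10 = 3.3750, f(x_10) = 9.750000, coefficient = 2
x_11 = 3.5625, f(x_11) = 10.125000, coefficient = 2
x_12 = 3.7500, f(x_12) = 10.500000, coefficient = 1

I ≈ (0.187500/2) × 198.000000 = 18.562500
Exact value: 18.562500
Error: 0.000000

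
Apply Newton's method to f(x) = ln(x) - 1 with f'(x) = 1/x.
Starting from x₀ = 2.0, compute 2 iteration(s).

f(x) = ln(x) - 1
f'(x) = 1/x
x₀ = 2.0

Newton-Raphson formula: x_{n+1} = x_n - f(x_n)/f'(x_n)

Iteration 1:
  f(2.000000) = -0.306853
  f'(2.000000) = 0.500000
  x_1 = 2.000000 - (-0.306853)/0.500000 = 2.613706
Iteration 2:
  f(2.613706) = -0.039231
  f'(2.613706) = 0.382599
  x_2 = 2.613706 - (-0.039231)/0.382599 = 2.716244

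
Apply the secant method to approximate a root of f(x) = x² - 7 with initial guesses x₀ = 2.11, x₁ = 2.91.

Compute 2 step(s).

f(x) = x² - 7
x₀ = 2.11, x₁ = 2.91

Secant formula: x_{n+1} = x_n - f(x_n)(x_n - x_{n-1})/(f(x_n) - f(x_{n-1}))

Iteration 1:
  f(2.110000) = -2.547900
  f(2.910000) = 1.468100
  x_2 = 2.910000 - 1.468100×(2.910000 - 2.110000)/(1.468100 - (-2.547900))
       = 2.617550
Iteration 2:
  f(2.910000) = 1.468100
  f(2.617550) = -0.148433
  x_3 = 2.617550 - (-0.148433)×(2.617550 - 2.910000)/(-0.148433 - 1.468100)
       = 2.644403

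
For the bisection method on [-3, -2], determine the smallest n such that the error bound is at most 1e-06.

We need (b-a)/2^n ≤ 1e-06
(-2 - (-3))/2^n ≤ 1e-06
1/2^n ≤ 1e-06
2^n ≥ 1000000
n ≥ log₂(1000000) = 19.93
n ≥ 20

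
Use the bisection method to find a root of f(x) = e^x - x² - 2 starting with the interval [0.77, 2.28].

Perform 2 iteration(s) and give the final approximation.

f(x) = e^x - x² - 2
Initial interval: [0.77, 2.28]

Iteration 1:
  c_1 = (0.770000 + 2.280000)/2 = 1.525000
  f(c_1) = f(1.525000) = 0.269519
  f(a) × f(c) < 0, new interval: [0.770000, 1.525000]
Iteration 2:
  c_2 = (0.770000 + 1.525000)/2 = 1.147500
  f(c_2) = f(1.147500) = -0.166449
  f(a) × f(c) ≥ 0, new interval: [1.147500, 1.525000]

After 2 iteration(s), the approximation is c_2 = 1.147500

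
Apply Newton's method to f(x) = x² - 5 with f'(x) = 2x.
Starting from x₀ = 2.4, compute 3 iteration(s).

f(x) = x² - 5
f'(x) = 2x
x₀ = 2.4

Newton-Raphson formula: x_{n+1} = x_n - f(x_n)/f'(x_n)

Iteration 1:
  f(2.400000) = 0.760000
  f'(2.400000) = 4.800000
  x_1 = 2.400000 - 0.760000/4.800000 = 2.241667
Iteration 2:
  f(2.241667) = 0.025069
  f'(2.241667) = 4.483333
  x_2 = 2.241667 - 0.025069/4.483333 = 2.236075
Iteration 3:
  f(2.236075) = 0.000031
  f'(2.236075) = 4.472150
  x_3 = 2.236075 - 0.000031/4.472150 = 2.236068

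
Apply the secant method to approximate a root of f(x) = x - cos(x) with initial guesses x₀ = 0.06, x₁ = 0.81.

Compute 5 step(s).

f(x) = x - cos(x)
x₀ = 0.06, x₁ = 0.81

Secant formula: x_{n+1} = x_n - f(x_n)(x_n - x_{n-1})/(f(x_n) - f(x_{n-1}))

Iteration 1:
  f(0.060000) = -0.938201
  f(0.810000) = 0.120502
  x_2 = 0.810000 - 0.120502×(0.810000 - 0.060000)/(0.120502 - (-0.938201))
       = 0.724635
Iteration 2:
  f(0.810000) = 0.120502
  f(0.724635) = -0.024107
  x_3 = 0.724635 - (-0.024107)×(0.724635 - 0.810000)/(-0.024107 - 0.120502)
       = 0.738866
Iteration 3:
  f(0.724635) = -0.024107
  f(0.738866) = -0.000368
  x_4 = 0.738866 - (-0.000368)×(0.738866 - 0.724635)/(-0.000368 - (-0.024107))
       = 0.739086
Iteration 4:
  f(0.738866) = -0.000368
  f(0.739086) = 0.000001
  x_5 = 0.739086 - 0.000001×(0.739086 - 0.738866)/(0.000001 - (-0.000368))
       = 0.739085
Iteration 5:
  f(0.739086) = 0.000001
  f(0.739085) = 0.000000
  x_6 = 0.739085 - 0.000000×(0.739085 - 0.739086)/(0.000000 - 0.000001)
       = 0.739085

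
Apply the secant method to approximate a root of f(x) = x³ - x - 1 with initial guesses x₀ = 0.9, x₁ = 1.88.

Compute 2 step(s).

f(x) = x³ - x - 1
x₀ = 0.9, x₁ = 1.88

Secant formula: x_{n+1} = x_n - f(x_n)(x_n - x_{n-1})/(f(x_n) - f(x_{n-1}))

Iteration 1:
  f(0.900000) = -1.171000
  f(1.880000) = 3.764672
  x_2 = 1.880000 - 3.764672×(1.880000 - 0.900000)/(3.764672 - (-1.171000))
       = 1.132507
Iteration 2:
  f(1.880000) = 3.764672
  f(1.132507) = -0.679984
  x_3 = 1.132507 - (-0.679984)×(1.132507 - 1.880000)/(-0.679984 - 3.764672)
       = 1.246866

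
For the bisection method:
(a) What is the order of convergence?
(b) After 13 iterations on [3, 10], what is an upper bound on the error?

(a) Bisection has linear (order 1) convergence; the error is halved each step.

(b) Error bound = (b-a)/2^n = (10 - 3)/2^{13}
    = 7/2^{13}

(a) 1 (linear); (b) error ≤ 8.54e-04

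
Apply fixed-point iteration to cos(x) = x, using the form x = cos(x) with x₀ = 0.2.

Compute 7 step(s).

Equation: cos(x) = x
Fixed-point form: x = cos(x)
x₀ = 0.2

x_1 = g(0.200000) = 0.980067
x_2 = g(0.980067) = 0.556967
x_3 = g(0.556967) = 0.848862
x_4 = g(0.848862) = 0.660838
x_5 = g(0.660838) = 0.789478
x_6 = g(0.789478) = 0.704216
x_7 = g(0.704216) = 0.762120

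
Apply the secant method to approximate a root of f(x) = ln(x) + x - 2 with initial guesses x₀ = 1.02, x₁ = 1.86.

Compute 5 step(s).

f(x) = ln(x) + x - 2
x₀ = 1.02, x₁ = 1.86

Secant formula: x_{n+1} = x_n - f(x_n)(x_n - x_{n-1})/(f(x_n) - f(x_{n-1}))

Iteration 1:
  f(1.020000) = -0.960197
  f(1.860000) = 0.480576
  x_2 = 1.860000 - 0.480576×(1.860000 - 1.020000)/(0.480576 - (-0.960197))
       = 1.579814
Iteration 2:
  f(1.860000) = 0.480576
  f(1.579814) = 0.037122
  x_3 = 1.579814 - 0.037122×(1.579814 - 1.860000)/(0.037122 - 0.480576)
       = 1.556360
Iteration 3:
  f(1.579814) = 0.037122
  f(1.556360) = -0.001290
  x_4 = 1.556360 - (-0.001290)×(1.556360 - 1.579814)/(-0.001290 - 0.037122)
       = 1.557148
Iteration 4:
  f(1.556360) = -0.001290
  f(1.557148) = 0.000004
  x_5 = 1.557148 - 0.000004×(1.557148 - 1.556360)/(0.000004 - (-0.001290))
       = 1.557146
Iteration 5:
  f(1.557148) = 0.000004
  f(1.557146) = 0.000000
  x_6 = 1.557146 - 0.000000×(1.557146 - 1.557148)/(0.000000 - 0.000004)
       = 1.557146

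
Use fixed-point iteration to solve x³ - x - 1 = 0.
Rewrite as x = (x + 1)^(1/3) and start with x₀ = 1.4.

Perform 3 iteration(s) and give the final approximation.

Equation: x³ - x - 1 = 0
Fixed-point form: x = (x + 1)^(1/3)
x₀ = 1.4

x_1 = g(1.400000) = 1.338866
x_2 = g(1.338866) = 1.327400
x_3 = g(1.327400) = 1.325227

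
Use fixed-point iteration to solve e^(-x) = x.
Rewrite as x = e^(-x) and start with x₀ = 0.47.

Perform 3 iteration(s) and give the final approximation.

Equation: e^(-x) = x
Fixed-point form: x = e^(-x)
x₀ = 0.47

x_1 = g(0.470000) = 0.625002
x_2 = g(0.625002) = 0.535260
x_3 = g(0.535260) = 0.585517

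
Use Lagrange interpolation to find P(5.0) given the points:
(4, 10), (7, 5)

Lagrange interpolation formula:
P(x) = Σ yᵢ × Lᵢ(x)
where Lᵢ(x) = Π_{j≠i} (x - xⱼ)/(xᵢ - xⱼ)

L_0(5.0) = (5.0 - 7)/(4 - 7) = 0.666667
L_1(5.0) = (5.0 - 4)/(7 - 4) = 0.333333

P(5.0) = 10×L_0(5.0) + 5×L_1(5.0)
P(5.0) = 8.333333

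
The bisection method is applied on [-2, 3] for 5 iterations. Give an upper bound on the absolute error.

Bisection error bound: |error| ≤ (b-a)/2^n
|error| ≤ (3 - (-2))/2^5 = 5/2^5
|error| ≤ 0.1562500000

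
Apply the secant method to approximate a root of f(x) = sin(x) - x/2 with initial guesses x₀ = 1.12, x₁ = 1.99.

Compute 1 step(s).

f(x) = sin(x) - x/2
x₀ = 1.12, x₁ = 1.99

Secant formula: x_{n+1} = x_n - f(x_n)(x_n - x_{n-1})/(f(x_n) - f(x_{n-1}))

Iteration 1:
  f(1.120000) = 0.340100
  f(1.990000) = -0.081587
  x_2 = 1.990000 - (-0.081587)×(1.990000 - 1.120000)/(-0.081587 - 0.340100)
       = 1.821675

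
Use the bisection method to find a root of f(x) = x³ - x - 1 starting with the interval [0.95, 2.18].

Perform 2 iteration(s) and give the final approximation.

f(x) = x³ - x - 1
Initial interval: [0.95, 2.18]

Iteration 1:
  c_1 = (0.950000 + 2.180000)/2 = 1.565000
  f(c_1) = f(1.565000) = 1.268037
  f(a) × f(c) < 0, new interval: [0.950000, 1.565000]
Iteration 2:
  c_2 = (0.950000 + 1.565000)/2 = 1.257500
  f(c_2) = f(1.257500) = -0.269007
  f(a) × f(c) ≥ 0, new interval: [1.257500, 1.565000]

After 2 iteration(s), the approximation is c_2 = 1.257500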